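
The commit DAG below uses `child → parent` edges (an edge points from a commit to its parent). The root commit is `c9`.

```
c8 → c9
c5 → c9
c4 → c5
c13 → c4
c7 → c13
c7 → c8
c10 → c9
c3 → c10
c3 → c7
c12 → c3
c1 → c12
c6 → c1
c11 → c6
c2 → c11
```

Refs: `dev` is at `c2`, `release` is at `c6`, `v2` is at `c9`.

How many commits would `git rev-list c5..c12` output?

Reachable from c12: {c10, c12, c13, c3, c4, c5, c7, c8, c9}.
Reachable from c5: {c5, c9}.
In c12's history but not c5's: {c10, c12, c13, c3, c4, c7, c8} — 7 commits.

7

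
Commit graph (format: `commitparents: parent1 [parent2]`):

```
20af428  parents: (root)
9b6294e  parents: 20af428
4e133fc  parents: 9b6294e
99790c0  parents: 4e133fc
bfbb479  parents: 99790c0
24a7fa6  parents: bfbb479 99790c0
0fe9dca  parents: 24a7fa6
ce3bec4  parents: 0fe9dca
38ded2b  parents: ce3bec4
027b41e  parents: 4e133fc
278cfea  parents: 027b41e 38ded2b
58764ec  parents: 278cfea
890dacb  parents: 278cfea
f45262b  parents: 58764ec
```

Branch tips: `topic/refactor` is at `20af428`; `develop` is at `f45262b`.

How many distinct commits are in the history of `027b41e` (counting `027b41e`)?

4

Walking parent pointers from 027b41e: reachable set = {027b41e, 20af428, 4e133fc, 9b6294e}.
That is 4 commits.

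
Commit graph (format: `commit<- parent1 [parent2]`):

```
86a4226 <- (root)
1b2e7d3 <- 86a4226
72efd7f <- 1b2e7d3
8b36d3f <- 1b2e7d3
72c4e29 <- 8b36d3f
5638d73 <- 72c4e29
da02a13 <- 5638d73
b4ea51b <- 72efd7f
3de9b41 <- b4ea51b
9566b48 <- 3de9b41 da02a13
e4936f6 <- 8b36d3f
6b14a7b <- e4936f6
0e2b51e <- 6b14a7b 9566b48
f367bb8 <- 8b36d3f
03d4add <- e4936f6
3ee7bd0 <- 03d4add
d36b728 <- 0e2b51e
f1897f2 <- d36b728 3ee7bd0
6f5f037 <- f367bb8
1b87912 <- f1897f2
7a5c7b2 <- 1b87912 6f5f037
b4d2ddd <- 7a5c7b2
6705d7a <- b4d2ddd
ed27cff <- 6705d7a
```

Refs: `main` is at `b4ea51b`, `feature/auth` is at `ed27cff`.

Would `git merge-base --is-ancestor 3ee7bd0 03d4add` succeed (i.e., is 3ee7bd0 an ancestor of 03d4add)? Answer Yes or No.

No

Ancestors of 03d4add: {03d4add, 1b2e7d3, 86a4226, 8b36d3f, e4936f6}.
3ee7bd0 is not in that set, so it is not an ancestor of 03d4add.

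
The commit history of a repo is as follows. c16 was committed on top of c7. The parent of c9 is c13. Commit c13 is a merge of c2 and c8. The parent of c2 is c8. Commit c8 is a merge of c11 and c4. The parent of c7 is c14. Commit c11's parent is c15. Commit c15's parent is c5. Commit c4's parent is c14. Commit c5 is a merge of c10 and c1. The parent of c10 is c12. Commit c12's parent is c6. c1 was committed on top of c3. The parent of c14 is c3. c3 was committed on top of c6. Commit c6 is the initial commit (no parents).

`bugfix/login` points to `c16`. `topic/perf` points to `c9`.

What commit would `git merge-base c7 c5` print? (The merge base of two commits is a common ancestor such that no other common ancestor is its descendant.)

Ancestors of c7: {c14, c3, c6, c7}.
Ancestors of c5: {c1, c10, c12, c3, c5, c6}.
Common ancestors: {c3, c6}.
Among these, c3 is not an ancestor of any other common ancestor — it is the merge base.

c3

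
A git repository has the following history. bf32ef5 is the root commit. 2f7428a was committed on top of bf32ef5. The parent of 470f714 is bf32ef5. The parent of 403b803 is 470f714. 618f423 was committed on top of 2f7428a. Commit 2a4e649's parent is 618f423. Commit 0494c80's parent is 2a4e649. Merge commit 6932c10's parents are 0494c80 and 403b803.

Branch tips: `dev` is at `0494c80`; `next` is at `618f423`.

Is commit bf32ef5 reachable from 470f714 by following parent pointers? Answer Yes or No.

Yes

Ancestors of 470f714 (commits reachable by following parents): {470f714, bf32ef5}.
bf32ef5 is in that set, so it is an ancestor of 470f714.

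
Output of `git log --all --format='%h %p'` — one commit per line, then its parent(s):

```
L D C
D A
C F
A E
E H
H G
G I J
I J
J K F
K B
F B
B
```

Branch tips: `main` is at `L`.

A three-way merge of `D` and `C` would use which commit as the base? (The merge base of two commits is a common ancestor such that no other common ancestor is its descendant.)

F

Ancestors of D: {A, B, D, E, F, G, H, I, J, K}.
Ancestors of C: {B, C, F}.
Common ancestors: {B, F}.
Among these, F is not an ancestor of any other common ancestor — it is the merge base.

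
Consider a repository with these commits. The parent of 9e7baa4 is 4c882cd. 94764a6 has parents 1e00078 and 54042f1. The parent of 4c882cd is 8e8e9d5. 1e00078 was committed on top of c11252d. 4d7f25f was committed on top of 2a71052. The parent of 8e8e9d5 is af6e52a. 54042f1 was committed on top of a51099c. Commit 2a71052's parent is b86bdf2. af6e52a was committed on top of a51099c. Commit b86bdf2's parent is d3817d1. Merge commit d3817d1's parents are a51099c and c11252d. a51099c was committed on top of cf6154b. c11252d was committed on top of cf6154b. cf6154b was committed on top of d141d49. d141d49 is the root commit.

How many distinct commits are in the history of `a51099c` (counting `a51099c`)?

3

Walking parent pointers from a51099c: reachable set = {a51099c, cf6154b, d141d49}.
That is 3 commits.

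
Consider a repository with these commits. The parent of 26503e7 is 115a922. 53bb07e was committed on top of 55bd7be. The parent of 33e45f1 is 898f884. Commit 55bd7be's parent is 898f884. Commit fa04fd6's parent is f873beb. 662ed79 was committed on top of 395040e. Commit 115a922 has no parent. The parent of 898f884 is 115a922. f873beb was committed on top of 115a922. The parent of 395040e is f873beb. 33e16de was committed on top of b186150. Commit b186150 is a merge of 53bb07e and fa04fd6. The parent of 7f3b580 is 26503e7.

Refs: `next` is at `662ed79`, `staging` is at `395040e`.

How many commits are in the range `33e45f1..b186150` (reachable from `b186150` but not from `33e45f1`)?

5

Reachable from b186150: {115a922, 53bb07e, 55bd7be, 898f884, b186150, f873beb, fa04fd6}.
Reachable from 33e45f1: {115a922, 33e45f1, 898f884}.
In b186150's history but not 33e45f1's: {53bb07e, 55bd7be, b186150, f873beb, fa04fd6} — 5 commits.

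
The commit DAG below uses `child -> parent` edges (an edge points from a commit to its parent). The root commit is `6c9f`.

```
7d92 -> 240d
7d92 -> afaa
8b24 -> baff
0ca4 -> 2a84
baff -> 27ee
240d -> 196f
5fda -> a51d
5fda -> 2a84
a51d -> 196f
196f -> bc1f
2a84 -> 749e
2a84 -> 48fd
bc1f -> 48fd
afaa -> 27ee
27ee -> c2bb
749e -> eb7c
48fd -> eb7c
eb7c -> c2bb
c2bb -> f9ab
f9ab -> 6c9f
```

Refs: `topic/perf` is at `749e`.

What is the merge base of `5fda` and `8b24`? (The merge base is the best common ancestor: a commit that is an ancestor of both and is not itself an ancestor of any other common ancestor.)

c2bb

Ancestors of 5fda: {196f, 2a84, 48fd, 5fda, 6c9f, 749e, a51d, bc1f, c2bb, eb7c, f9ab}.
Ancestors of 8b24: {27ee, 6c9f, 8b24, baff, c2bb, f9ab}.
Common ancestors: {6c9f, c2bb, f9ab}.
Among these, c2bb is not an ancestor of any other common ancestor — it is the merge base.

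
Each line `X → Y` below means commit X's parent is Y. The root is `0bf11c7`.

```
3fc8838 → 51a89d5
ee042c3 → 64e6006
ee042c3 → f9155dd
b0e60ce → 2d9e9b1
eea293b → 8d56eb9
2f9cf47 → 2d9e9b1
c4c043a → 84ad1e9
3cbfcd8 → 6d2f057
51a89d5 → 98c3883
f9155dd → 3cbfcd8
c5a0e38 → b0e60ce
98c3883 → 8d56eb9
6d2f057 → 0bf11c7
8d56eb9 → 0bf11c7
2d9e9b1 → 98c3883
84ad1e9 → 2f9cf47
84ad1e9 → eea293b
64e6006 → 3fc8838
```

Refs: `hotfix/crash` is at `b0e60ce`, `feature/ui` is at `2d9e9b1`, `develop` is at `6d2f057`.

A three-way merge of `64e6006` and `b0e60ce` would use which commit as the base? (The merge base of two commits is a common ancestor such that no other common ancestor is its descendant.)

98c3883

Ancestors of 64e6006: {0bf11c7, 3fc8838, 51a89d5, 64e6006, 8d56eb9, 98c3883}.
Ancestors of b0e60ce: {0bf11c7, 2d9e9b1, 8d56eb9, 98c3883, b0e60ce}.
Common ancestors: {0bf11c7, 8d56eb9, 98c3883}.
Among these, 98c3883 is not an ancestor of any other common ancestor — it is the merge base.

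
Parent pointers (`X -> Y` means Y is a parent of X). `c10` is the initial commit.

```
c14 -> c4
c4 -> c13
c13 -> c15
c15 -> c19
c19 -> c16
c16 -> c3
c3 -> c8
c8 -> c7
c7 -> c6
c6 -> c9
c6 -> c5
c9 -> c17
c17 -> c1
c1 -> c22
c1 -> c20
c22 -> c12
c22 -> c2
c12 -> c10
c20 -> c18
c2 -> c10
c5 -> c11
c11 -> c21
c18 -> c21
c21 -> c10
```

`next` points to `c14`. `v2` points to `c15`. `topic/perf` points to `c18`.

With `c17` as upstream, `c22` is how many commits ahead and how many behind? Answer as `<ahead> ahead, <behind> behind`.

Reachable from c22: {c10, c12, c2, c22}.
Reachable from c17: {c1, c10, c12, c17, c18, c2, c20, c21, c22}.
Only in c22's history (ahead): {} — 0.
Only in c17's history (behind): {c1, c17, c18, c20, c21} — 5.

0 ahead, 5 behind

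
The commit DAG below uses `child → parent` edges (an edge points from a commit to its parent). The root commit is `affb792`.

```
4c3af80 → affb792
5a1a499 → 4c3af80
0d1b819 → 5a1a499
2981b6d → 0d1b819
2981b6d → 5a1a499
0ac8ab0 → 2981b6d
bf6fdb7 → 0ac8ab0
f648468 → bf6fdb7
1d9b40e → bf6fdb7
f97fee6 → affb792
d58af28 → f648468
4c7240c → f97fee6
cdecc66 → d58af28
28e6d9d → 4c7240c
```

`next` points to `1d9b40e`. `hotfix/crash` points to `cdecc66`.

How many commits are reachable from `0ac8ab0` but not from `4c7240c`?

Reachable from 0ac8ab0: {0ac8ab0, 0d1b819, 2981b6d, 4c3af80, 5a1a499, affb792}.
Reachable from 4c7240c: {4c7240c, affb792, f97fee6}.
In 0ac8ab0's history but not 4c7240c's: {0ac8ab0, 0d1b819, 2981b6d, 4c3af80, 5a1a499} — 5 commits.

5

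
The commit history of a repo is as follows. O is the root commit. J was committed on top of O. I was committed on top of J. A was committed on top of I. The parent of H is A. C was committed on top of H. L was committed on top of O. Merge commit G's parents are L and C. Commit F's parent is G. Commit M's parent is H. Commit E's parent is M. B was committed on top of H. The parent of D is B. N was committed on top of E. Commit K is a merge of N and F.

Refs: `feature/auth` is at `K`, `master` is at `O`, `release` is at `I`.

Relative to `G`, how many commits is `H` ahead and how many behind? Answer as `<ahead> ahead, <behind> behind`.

Reachable from H: {A, H, I, J, O}.
Reachable from G: {A, C, G, H, I, J, L, O}.
Only in H's history (ahead): {} — 0.
Only in G's history (behind): {C, G, L} — 3.

0 ahead, 3 behind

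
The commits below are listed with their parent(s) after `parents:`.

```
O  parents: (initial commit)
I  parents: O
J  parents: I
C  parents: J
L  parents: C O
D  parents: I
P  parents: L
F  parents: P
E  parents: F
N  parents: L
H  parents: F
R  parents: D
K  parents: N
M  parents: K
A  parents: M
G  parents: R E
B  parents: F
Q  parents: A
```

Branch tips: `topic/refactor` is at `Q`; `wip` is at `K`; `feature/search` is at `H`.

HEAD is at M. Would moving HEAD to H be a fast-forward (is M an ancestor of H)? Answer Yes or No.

No

A fast-forward from M to H is possible iff M is an ancestor of H.
Ancestors of H: {C, F, H, I, J, L, O, P}.
M is not among them, so fast-forward is not possible.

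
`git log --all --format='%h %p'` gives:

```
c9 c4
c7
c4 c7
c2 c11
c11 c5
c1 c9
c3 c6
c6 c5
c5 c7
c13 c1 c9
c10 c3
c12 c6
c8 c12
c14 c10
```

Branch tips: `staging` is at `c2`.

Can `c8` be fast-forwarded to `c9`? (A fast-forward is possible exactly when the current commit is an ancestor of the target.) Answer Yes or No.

A fast-forward from c8 to c9 is possible iff c8 is an ancestor of c9.
Ancestors of c9: {c4, c7, c9}.
c8 is not among them, so fast-forward is not possible.

No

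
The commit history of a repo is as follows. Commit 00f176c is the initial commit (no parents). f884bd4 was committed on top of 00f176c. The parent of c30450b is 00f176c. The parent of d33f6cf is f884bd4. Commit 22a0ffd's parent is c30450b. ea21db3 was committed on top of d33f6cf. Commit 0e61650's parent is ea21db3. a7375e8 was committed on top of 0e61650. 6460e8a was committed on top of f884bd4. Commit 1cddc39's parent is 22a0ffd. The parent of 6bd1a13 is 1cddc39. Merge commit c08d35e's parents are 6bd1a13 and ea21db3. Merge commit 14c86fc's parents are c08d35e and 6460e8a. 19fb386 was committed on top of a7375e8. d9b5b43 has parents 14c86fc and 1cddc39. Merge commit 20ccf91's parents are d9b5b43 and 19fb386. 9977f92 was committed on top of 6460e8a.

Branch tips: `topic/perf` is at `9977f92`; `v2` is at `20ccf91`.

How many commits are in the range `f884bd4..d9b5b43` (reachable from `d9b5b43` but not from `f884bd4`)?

10

Reachable from d9b5b43: {00f176c, 14c86fc, 1cddc39, 22a0ffd, 6460e8a, 6bd1a13, c08d35e, c30450b, d33f6cf, d9b5b43, ea21db3, f884bd4}.
Reachable from f884bd4: {00f176c, f884bd4}.
In d9b5b43's history but not f884bd4's: {14c86fc, 1cddc39, 22a0ffd, 6460e8a, 6bd1a13, c08d35e, c30450b, d33f6cf, d9b5b43, ea21db3} — 10 commits.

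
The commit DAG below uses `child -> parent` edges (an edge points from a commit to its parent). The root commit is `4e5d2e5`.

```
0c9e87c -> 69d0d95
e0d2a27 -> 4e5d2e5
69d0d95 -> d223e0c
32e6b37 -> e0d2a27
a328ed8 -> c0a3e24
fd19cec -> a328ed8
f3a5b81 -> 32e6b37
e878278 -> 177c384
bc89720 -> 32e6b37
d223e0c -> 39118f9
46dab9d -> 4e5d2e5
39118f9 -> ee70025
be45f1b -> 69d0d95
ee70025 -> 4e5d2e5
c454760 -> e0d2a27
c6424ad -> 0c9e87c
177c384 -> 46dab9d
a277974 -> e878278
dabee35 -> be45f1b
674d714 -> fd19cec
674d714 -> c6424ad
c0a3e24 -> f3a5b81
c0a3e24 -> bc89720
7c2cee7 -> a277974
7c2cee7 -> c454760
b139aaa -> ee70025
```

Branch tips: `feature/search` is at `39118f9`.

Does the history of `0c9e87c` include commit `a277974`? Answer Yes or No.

No

Ancestors of 0c9e87c: {0c9e87c, 39118f9, 4e5d2e5, 69d0d95, d223e0c, ee70025}.
a277974 is not in that set, so it is not an ancestor of 0c9e87c.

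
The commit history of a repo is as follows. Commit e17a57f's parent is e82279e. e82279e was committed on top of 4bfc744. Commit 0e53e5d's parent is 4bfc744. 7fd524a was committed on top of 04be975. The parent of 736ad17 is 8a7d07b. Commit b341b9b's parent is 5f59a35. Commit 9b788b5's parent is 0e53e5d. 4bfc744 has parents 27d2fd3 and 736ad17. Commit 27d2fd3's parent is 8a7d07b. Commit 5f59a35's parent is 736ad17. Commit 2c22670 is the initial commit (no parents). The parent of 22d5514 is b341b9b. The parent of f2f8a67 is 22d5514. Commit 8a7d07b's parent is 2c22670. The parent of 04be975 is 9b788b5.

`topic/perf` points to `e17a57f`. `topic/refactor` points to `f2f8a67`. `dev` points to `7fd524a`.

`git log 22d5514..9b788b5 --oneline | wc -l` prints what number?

4

Reachable from 9b788b5: {0e53e5d, 27d2fd3, 2c22670, 4bfc744, 736ad17, 8a7d07b, 9b788b5}.
Reachable from 22d5514: {22d5514, 2c22670, 5f59a35, 736ad17, 8a7d07b, b341b9b}.
In 9b788b5's history but not 22d5514's: {0e53e5d, 27d2fd3, 4bfc744, 9b788b5} — 4 commits.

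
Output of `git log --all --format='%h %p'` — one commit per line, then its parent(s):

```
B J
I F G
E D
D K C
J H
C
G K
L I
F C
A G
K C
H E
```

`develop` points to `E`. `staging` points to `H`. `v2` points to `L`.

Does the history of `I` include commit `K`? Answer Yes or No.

Yes

Ancestors of I (commits reachable by following parents): {C, F, G, I, K}.
K is in that set, so it is an ancestor of I.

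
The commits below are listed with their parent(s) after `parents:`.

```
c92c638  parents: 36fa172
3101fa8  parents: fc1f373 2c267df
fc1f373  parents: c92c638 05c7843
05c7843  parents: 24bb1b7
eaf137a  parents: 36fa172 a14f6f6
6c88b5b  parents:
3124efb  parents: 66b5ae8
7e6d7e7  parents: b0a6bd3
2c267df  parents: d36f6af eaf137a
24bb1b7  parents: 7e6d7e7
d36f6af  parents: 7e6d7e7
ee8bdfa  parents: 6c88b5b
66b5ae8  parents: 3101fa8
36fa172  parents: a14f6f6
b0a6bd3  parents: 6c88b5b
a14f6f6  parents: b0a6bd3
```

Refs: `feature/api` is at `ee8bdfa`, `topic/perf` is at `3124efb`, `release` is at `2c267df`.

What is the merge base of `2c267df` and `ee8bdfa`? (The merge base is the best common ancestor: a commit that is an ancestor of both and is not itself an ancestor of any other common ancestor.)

Ancestors of 2c267df: {2c267df, 36fa172, 6c88b5b, 7e6d7e7, a14f6f6, b0a6bd3, d36f6af, eaf137a}.
Ancestors of ee8bdfa: {6c88b5b, ee8bdfa}.
Common ancestors: {6c88b5b}.
The only common ancestor is 6c88b5b, so it is the merge base.

6c88b5b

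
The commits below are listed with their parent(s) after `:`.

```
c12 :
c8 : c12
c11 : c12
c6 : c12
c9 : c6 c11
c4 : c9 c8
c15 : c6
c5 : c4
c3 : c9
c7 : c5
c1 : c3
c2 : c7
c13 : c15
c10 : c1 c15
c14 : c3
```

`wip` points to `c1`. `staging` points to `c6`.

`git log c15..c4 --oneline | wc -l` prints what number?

Reachable from c4: {c11, c12, c4, c6, c8, c9}.
Reachable from c15: {c12, c15, c6}.
In c4's history but not c15's: {c11, c4, c8, c9} — 4 commits.

4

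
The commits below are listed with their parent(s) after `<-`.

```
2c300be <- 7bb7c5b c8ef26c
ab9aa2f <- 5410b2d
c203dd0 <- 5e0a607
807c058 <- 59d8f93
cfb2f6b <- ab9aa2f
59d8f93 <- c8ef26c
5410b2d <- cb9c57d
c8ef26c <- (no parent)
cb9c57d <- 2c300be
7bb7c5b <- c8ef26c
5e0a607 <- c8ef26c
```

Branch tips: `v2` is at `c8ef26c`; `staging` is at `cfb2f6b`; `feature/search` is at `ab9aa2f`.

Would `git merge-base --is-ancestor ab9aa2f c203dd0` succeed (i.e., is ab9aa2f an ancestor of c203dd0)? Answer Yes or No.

Ancestors of c203dd0: {5e0a607, c203dd0, c8ef26c}.
ab9aa2f is not in that set, so it is not an ancestor of c203dd0.

No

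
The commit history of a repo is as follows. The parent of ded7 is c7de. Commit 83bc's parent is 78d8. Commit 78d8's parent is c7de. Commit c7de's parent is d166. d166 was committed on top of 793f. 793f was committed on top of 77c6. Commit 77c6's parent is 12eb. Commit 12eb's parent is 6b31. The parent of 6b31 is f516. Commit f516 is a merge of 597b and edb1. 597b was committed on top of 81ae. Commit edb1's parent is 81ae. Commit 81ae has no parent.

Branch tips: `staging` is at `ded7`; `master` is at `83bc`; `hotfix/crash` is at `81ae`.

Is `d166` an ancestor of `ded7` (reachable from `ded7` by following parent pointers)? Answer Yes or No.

Yes

Ancestors of ded7 (commits reachable by following parents): {12eb, 597b, 6b31, 77c6, 793f, 81ae, c7de, d166, ded7, edb1, f516}.
d166 is in that set, so it is an ancestor of ded7.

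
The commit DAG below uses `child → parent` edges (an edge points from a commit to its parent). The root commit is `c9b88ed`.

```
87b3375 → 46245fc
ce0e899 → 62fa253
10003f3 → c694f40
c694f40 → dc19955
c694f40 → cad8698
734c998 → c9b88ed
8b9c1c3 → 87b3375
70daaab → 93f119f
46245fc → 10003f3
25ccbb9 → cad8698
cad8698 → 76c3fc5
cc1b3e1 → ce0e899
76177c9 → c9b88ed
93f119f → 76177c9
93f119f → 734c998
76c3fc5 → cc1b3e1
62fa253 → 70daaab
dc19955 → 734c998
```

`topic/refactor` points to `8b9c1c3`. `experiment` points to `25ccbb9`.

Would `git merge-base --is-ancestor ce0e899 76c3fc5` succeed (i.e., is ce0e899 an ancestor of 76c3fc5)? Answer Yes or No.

Ancestors of 76c3fc5 (commits reachable by following parents): {62fa253, 70daaab, 734c998, 76177c9, 76c3fc5, 93f119f, c9b88ed, cc1b3e1, ce0e899}.
ce0e899 is in that set, so it is an ancestor of 76c3fc5.

Yes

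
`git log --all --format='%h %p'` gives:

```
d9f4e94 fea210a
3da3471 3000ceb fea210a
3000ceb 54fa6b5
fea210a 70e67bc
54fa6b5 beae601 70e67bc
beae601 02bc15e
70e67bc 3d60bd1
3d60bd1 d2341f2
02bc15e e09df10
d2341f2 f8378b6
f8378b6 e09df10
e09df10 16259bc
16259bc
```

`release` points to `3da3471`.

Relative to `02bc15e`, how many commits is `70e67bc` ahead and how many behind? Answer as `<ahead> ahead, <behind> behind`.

Reachable from 70e67bc: {16259bc, 3d60bd1, 70e67bc, d2341f2, e09df10, f8378b6}.
Reachable from 02bc15e: {02bc15e, 16259bc, e09df10}.
Only in 70e67bc's history (ahead): {3d60bd1, 70e67bc, d2341f2, f8378b6} — 4.
Only in 02bc15e's history (behind): {02bc15e} — 1.

4 ahead, 1 behind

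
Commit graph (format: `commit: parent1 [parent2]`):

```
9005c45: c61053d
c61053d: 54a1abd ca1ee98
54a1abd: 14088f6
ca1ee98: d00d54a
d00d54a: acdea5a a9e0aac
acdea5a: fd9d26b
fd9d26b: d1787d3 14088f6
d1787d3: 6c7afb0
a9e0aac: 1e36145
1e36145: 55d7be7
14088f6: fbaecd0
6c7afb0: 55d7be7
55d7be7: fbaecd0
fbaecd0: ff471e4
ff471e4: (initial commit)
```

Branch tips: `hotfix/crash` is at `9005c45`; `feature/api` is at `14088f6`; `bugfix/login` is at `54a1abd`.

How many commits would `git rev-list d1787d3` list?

Walking parent pointers from d1787d3: reachable set = {55d7be7, 6c7afb0, d1787d3, fbaecd0, ff471e4}.
That is 5 commits.

5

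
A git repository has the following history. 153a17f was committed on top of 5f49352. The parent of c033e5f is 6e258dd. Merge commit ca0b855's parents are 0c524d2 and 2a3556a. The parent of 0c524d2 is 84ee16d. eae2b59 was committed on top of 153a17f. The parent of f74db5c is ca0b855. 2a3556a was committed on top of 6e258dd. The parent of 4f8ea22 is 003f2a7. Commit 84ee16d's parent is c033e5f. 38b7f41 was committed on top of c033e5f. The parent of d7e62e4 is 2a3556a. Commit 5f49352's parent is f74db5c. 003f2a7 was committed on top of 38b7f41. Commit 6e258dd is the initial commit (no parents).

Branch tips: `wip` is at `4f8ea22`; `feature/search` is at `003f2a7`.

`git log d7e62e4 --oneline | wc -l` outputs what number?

3

Walking parent pointers from d7e62e4: reachable set = {2a3556a, 6e258dd, d7e62e4}.
That is 3 commits.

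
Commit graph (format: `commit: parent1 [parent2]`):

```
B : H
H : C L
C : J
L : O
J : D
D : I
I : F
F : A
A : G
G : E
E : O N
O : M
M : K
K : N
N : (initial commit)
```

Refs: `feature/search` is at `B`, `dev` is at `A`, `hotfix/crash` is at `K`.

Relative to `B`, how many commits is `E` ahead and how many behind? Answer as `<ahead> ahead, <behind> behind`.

Reachable from E: {E, K, M, N, O}.
Reachable from B: {A, B, C, D, E, F, G, H, I, J, K, L, M, N, O}.
Only in E's history (ahead): {} — 0.
Only in B's history (behind): {A, B, C, D, F, G, H, I, J, L} — 10.

0 ahead, 10 behind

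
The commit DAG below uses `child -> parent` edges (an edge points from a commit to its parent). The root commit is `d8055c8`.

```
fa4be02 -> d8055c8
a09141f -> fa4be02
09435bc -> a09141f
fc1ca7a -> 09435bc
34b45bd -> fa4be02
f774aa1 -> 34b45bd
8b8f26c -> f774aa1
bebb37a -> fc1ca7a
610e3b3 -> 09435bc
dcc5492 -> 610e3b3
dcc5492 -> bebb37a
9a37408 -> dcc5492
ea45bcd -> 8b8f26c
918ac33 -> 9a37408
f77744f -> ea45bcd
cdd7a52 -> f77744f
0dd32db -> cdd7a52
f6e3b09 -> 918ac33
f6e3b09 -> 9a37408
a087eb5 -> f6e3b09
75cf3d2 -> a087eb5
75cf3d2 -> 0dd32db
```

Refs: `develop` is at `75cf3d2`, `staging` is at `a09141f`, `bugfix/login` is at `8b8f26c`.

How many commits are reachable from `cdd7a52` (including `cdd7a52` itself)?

Walking parent pointers from cdd7a52: reachable set = {34b45bd, 8b8f26c, cdd7a52, d8055c8, ea45bcd, f774aa1, f77744f, fa4be02}.
That is 8 commits.

8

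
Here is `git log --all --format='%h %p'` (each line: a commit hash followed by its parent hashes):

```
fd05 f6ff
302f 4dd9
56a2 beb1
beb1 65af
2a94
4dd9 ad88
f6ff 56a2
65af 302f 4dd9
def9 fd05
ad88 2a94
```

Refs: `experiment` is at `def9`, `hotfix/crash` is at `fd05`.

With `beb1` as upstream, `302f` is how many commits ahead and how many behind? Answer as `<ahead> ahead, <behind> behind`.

Reachable from 302f: {2a94, 302f, 4dd9, ad88}.
Reachable from beb1: {2a94, 302f, 4dd9, 65af, ad88, beb1}.
Only in 302f's history (ahead): {} — 0.
Only in beb1's history (behind): {65af, beb1} — 2.

0 ahead, 2 behind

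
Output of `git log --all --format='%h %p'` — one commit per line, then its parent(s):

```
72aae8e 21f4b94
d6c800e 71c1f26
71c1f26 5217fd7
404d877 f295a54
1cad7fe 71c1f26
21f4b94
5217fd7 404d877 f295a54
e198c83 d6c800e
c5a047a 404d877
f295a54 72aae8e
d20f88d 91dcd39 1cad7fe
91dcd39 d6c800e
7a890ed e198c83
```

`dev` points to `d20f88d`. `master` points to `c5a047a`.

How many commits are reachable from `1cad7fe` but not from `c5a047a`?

Reachable from 1cad7fe: {1cad7fe, 21f4b94, 404d877, 5217fd7, 71c1f26, 72aae8e, f295a54}.
Reachable from c5a047a: {21f4b94, 404d877, 72aae8e, c5a047a, f295a54}.
In 1cad7fe's history but not c5a047a's: {1cad7fe, 5217fd7, 71c1f26} — 3 commits.

3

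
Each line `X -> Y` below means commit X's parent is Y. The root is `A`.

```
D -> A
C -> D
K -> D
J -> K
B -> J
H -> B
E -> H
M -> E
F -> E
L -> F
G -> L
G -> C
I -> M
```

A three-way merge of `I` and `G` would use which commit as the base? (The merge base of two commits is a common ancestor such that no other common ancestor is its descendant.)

E

Ancestors of I: {A, B, D, E, H, I, J, K, M}.
Ancestors of G: {A, B, C, D, E, F, G, H, J, K, L}.
Common ancestors: {A, B, D, E, H, J, K}.
Among these, E is not an ancestor of any other common ancestor — it is the merge base.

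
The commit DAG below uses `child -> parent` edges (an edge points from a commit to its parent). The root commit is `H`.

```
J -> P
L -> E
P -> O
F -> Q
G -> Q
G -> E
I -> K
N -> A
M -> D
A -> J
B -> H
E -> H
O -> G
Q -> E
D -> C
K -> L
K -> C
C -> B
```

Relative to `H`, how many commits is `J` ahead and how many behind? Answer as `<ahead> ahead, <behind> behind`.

Reachable from J: {E, G, H, J, O, P, Q}.
Reachable from H: {H}.
Only in J's history (ahead): {E, G, J, O, P, Q} — 6.
Only in H's history (behind): {} — 0.

6 ahead, 0 behind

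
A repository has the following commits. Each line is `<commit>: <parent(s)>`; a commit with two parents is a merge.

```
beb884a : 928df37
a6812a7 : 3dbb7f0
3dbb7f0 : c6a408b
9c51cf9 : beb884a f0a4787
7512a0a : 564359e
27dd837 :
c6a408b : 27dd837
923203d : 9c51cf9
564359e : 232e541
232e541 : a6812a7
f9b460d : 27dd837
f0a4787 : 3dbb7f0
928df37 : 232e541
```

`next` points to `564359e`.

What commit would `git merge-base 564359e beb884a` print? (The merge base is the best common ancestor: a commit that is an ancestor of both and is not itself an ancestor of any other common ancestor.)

Ancestors of 564359e: {232e541, 27dd837, 3dbb7f0, 564359e, a6812a7, c6a408b}.
Ancestors of beb884a: {232e541, 27dd837, 3dbb7f0, 928df37, a6812a7, beb884a, c6a408b}.
Common ancestors: {232e541, 27dd837, 3dbb7f0, a6812a7, c6a408b}.
Among these, 232e541 is not an ancestor of any other common ancestor — it is the merge base.

232e541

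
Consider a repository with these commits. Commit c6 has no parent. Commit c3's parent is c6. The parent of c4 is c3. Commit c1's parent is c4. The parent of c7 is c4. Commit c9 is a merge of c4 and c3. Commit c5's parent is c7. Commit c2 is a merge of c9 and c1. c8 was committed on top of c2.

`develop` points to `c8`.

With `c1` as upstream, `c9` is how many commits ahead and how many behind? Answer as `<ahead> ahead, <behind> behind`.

1 ahead, 1 behind

Reachable from c9: {c3, c4, c6, c9}.
Reachable from c1: {c1, c3, c4, c6}.
Only in c9's history (ahead): {c9} — 1.
Only in c1's history (behind): {c1} — 1.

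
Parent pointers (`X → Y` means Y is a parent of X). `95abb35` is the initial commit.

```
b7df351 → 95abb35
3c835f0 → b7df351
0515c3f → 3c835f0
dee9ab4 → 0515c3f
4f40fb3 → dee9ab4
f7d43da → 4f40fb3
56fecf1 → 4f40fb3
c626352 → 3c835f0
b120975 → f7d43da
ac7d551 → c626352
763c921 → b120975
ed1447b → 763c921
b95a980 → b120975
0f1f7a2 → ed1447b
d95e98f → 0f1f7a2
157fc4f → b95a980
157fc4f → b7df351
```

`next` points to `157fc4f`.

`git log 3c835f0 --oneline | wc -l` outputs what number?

3

Walking parent pointers from 3c835f0: reachable set = {3c835f0, 95abb35, b7df351}.
That is 3 commits.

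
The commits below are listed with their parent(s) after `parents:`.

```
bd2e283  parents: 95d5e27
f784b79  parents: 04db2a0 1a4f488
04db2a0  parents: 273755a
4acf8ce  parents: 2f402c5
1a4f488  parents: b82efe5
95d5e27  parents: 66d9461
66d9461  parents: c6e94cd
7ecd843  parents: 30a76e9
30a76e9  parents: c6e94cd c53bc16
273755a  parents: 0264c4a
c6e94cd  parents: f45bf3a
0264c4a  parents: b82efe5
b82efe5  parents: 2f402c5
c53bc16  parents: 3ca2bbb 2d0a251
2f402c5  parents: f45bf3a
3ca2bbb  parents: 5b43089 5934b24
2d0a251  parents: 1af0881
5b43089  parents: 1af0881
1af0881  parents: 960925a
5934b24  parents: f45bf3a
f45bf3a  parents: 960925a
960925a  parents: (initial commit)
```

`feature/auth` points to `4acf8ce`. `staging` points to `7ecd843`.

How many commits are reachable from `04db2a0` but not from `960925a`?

6

Reachable from 04db2a0: {0264c4a, 04db2a0, 273755a, 2f402c5, 960925a, b82efe5, f45bf3a}.
Reachable from 960925a: {960925a}.
In 04db2a0's history but not 960925a's: {0264c4a, 04db2a0, 273755a, 2f402c5, b82efe5, f45bf3a} — 6 commits.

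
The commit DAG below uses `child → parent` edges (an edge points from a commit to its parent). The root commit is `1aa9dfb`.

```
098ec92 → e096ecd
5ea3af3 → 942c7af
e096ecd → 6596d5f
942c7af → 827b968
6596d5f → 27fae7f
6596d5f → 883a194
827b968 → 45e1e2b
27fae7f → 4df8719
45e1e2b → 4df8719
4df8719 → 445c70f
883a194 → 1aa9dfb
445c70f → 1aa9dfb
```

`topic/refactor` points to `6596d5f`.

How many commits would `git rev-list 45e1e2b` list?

Walking parent pointers from 45e1e2b: reachable set = {1aa9dfb, 445c70f, 45e1e2b, 4df8719}.
That is 4 commits.

4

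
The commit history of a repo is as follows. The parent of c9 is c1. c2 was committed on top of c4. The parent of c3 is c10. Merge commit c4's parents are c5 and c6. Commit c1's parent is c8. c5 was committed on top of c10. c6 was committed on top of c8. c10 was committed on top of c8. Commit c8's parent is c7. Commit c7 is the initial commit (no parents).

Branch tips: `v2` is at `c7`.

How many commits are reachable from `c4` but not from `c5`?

2

Reachable from c4: {c10, c4, c5, c6, c7, c8}.
Reachable from c5: {c10, c5, c7, c8}.
In c4's history but not c5's: {c4, c6} — 2 commits.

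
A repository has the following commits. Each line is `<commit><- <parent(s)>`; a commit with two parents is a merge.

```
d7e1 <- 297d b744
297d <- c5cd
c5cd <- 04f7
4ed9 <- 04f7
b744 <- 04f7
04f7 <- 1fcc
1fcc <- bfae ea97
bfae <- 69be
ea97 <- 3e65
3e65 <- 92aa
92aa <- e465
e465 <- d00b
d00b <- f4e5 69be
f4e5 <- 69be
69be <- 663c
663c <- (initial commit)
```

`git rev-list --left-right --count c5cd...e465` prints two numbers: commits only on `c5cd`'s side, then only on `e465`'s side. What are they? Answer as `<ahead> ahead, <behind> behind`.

Reachable from c5cd: {04f7, 1fcc, 3e65, 663c, 69be, 92aa, bfae, c5cd, d00b, e465, ea97, f4e5}.
Reachable from e465: {663c, 69be, d00b, e465, f4e5}.
Only in c5cd's history (ahead): {04f7, 1fcc, 3e65, 92aa, bfae, c5cd, ea97} — 7.
Only in e465's history (behind): {} — 0.

7 ahead, 0 behind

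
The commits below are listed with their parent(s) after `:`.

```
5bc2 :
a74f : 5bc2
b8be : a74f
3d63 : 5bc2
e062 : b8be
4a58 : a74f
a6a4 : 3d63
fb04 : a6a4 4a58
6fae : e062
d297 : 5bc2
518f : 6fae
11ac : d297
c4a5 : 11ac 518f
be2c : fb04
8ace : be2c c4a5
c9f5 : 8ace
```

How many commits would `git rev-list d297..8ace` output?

13

Reachable from 8ace: {11ac, 3d63, 4a58, 518f, 5bc2, 6fae, 8ace, a6a4, a74f, b8be, be2c, c4a5, d297, e062, fb04}.
Reachable from d297: {5bc2, d297}.
In 8ace's history but not d297's: {11ac, 3d63, 4a58, 518f, 6fae, 8ace, a6a4, a74f, b8be, be2c, c4a5, e062, fb04} — 13 commits.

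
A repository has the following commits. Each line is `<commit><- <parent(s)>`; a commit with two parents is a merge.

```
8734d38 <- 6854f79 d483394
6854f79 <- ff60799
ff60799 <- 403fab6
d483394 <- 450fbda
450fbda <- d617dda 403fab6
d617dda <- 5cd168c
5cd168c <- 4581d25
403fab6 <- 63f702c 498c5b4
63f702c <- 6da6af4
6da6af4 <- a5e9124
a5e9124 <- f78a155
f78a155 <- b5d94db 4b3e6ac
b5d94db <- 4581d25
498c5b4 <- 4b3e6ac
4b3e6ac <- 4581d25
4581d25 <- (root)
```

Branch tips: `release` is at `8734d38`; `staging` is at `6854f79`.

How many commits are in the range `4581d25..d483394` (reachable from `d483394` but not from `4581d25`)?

12

Reachable from d483394: {403fab6, 450fbda, 4581d25, 498c5b4, 4b3e6ac, 5cd168c, 63f702c, 6da6af4, a5e9124, b5d94db, d483394, d617dda, f78a155}.
Reachable from 4581d25: {4581d25}.
In d483394's history but not 4581d25's: {403fab6, 450fbda, 498c5b4, 4b3e6ac, 5cd168c, 63f702c, 6da6af4, a5e9124, b5d94db, d483394, d617dda, f78a155} — 12 commits.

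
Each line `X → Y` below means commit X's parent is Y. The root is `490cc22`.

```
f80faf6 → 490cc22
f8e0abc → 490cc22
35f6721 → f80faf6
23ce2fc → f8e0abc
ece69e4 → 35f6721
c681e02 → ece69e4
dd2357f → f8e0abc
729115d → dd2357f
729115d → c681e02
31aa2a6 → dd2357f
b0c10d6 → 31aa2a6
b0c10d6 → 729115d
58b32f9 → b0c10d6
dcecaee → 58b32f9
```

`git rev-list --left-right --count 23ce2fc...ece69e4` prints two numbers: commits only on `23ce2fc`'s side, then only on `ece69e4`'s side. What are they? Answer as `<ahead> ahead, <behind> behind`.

Reachable from 23ce2fc: {23ce2fc, 490cc22, f8e0abc}.
Reachable from ece69e4: {35f6721, 490cc22, ece69e4, f80faf6}.
Only in 23ce2fc's history (ahead): {23ce2fc, f8e0abc} — 2.
Only in ece69e4's history (behind): {35f6721, ece69e4, f80faf6} — 3.

2 ahead, 3 behind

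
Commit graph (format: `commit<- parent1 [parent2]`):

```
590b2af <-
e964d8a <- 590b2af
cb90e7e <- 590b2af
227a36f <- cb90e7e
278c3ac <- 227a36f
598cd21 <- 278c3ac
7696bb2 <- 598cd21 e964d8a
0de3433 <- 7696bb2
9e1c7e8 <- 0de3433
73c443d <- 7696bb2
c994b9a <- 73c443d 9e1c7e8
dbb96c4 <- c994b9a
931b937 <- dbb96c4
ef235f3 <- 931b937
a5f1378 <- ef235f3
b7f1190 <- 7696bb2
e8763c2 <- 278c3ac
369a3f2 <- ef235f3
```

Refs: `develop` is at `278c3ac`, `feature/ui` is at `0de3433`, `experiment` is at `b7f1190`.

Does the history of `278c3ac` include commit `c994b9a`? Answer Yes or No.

No

Ancestors of 278c3ac: {227a36f, 278c3ac, 590b2af, cb90e7e}.
c994b9a is not in that set, so it is not an ancestor of 278c3ac.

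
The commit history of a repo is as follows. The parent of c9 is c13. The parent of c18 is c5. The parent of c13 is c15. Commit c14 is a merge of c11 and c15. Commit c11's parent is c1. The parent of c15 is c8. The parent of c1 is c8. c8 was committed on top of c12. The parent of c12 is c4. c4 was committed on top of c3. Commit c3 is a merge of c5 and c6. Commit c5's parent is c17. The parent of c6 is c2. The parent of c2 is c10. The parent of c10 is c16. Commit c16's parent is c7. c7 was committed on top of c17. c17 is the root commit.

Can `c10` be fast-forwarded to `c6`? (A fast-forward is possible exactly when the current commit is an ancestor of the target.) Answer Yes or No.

A fast-forward from c10 to c6 is possible iff c10 is an ancestor of c6.
Ancestors of c6: {c10, c16, c17, c2, c6, c7}.
c10 is among them, so fast-forward is possible.

Yes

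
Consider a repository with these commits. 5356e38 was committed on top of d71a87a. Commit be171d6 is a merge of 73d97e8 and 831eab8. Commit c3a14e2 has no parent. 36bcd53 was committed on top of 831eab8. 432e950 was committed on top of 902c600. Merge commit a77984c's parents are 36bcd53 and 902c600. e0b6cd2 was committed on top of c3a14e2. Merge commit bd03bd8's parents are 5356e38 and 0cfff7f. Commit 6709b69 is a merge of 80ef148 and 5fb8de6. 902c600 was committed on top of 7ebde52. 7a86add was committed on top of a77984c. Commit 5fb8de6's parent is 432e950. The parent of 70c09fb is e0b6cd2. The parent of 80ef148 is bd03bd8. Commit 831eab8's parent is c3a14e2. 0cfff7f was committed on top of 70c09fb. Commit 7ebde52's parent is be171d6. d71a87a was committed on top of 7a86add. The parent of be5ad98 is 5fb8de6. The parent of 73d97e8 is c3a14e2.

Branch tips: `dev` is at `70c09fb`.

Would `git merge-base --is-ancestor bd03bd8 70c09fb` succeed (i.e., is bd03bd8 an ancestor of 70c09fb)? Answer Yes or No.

No

Ancestors of 70c09fb: {70c09fb, c3a14e2, e0b6cd2}.
bd03bd8 is not in that set, so it is not an ancestor of 70c09fb.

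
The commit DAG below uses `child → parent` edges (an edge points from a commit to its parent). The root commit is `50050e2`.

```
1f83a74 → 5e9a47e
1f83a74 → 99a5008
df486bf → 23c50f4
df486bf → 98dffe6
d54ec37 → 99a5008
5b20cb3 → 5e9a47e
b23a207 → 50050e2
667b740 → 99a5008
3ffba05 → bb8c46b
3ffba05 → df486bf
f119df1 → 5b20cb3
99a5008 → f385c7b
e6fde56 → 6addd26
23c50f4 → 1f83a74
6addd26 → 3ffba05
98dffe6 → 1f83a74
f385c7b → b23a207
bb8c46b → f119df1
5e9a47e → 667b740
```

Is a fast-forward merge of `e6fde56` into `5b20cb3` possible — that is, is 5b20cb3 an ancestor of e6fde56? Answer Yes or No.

Yes

A fast-forward from 5b20cb3 to e6fde56 is possible iff 5b20cb3 is an ancestor of e6fde56.
Ancestors of e6fde56: {1f83a74, 23c50f4, 3ffba05, 50050e2, 5b20cb3, 5e9a47e, 667b740, 6addd26, 98dffe6, 99a5008, b23a207, bb8c46b, df486bf, e6fde56, f119df1, f385c7b}.
5b20cb3 is among them, so fast-forward is possible.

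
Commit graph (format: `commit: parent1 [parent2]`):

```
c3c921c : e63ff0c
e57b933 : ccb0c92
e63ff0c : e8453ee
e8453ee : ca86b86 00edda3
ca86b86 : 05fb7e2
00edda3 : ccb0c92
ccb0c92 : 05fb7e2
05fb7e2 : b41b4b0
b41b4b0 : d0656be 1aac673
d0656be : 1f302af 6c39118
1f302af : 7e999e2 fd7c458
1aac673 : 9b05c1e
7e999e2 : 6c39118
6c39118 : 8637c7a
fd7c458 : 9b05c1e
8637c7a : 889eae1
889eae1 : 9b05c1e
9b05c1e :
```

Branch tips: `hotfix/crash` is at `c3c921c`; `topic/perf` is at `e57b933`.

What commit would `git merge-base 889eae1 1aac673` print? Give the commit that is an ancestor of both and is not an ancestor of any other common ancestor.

Ancestors of 889eae1: {889eae1, 9b05c1e}.
Ancestors of 1aac673: {1aac673, 9b05c1e}.
Common ancestors: {9b05c1e}.
The only common ancestor is 9b05c1e, so it is the merge base.

9b05c1e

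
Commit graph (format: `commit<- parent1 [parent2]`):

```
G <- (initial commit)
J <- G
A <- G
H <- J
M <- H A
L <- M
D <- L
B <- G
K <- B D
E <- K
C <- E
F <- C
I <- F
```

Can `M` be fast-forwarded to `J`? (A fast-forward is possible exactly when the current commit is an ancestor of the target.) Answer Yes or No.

No

A fast-forward from M to J is possible iff M is an ancestor of J.
Ancestors of J: {G, J}.
M is not among them, so fast-forward is not possible.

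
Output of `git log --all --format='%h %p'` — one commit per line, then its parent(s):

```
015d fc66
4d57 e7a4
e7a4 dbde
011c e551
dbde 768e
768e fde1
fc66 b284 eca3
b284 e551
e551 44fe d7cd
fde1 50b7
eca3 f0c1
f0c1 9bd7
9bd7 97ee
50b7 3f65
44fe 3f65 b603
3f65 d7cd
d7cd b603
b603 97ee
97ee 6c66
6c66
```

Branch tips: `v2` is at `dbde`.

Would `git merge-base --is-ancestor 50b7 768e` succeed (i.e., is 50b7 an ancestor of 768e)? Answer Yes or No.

Ancestors of 768e (commits reachable by following parents): {3f65, 50b7, 6c66, 768e, 97ee, b603, d7cd, fde1}.
50b7 is in that set, so it is an ancestor of 768e.

Yes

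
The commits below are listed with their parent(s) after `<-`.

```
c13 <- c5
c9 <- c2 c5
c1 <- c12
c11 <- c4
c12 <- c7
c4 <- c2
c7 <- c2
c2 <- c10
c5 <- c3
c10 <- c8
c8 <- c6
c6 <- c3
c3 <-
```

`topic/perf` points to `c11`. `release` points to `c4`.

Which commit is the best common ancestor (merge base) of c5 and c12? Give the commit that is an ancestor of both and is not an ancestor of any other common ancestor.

Ancestors of c5: {c3, c5}.
Ancestors of c12: {c10, c12, c2, c3, c6, c7, c8}.
Common ancestors: {c3}.
The only common ancestor is c3, so it is the merge base.

c3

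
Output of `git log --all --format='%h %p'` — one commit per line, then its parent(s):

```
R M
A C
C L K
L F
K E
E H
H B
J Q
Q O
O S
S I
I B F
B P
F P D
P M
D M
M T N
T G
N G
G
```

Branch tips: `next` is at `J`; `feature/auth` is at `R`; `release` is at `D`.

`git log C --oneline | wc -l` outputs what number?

Walking parent pointers from C: reachable set = {B, C, D, E, F, G, H, K, L, M, N, P, T}.
That is 13 commits.

13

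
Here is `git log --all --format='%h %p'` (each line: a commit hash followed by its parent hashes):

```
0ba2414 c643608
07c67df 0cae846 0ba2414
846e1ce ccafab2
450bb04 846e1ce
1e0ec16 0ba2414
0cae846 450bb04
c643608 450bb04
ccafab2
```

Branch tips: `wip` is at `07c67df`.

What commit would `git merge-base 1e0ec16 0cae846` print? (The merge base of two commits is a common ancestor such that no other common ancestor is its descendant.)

Ancestors of 1e0ec16: {0ba2414, 1e0ec16, 450bb04, 846e1ce, c643608, ccafab2}.
Ancestors of 0cae846: {0cae846, 450bb04, 846e1ce, ccafab2}.
Common ancestors: {450bb04, 846e1ce, ccafab2}.
Among these, 450bb04 is not an ancestor of any other common ancestor — it is the merge base.

450bb04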